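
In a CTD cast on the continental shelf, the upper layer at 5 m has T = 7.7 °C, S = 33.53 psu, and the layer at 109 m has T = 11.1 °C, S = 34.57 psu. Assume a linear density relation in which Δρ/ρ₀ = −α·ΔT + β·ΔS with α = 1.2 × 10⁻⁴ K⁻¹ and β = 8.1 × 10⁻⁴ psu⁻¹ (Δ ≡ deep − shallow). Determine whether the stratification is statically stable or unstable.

ΔT = 11.1 − 7.7 = +3.4 K and ΔS = 34.57 − 33.53 = +1.04 psu (deep − shallow).
−αΔT = -4.08 × 10⁻⁴; βΔS = 8.424 × 10⁻⁴; sum Δρ/ρ₀ = 4.344 × 10⁻⁴.
Δρ/ρ₀ > 0, so Δρ > 0: deeper water is denser → statically stable.

stable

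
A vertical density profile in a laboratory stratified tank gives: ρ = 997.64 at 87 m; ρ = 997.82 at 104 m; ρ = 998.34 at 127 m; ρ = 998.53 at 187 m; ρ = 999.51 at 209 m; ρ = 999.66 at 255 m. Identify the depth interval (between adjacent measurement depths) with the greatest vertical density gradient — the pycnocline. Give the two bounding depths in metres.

187–209 m

Compute the density gradient over each adjacent pair:
  87–104 m: Δρ/Δz = 0.18/17 = 0.011 kg m⁻⁴
  104–127 m: Δρ/Δz = 0.52/23 = 0.023 kg m⁻⁴
  127–187 m: Δρ/Δz = 0.19/60 = 3.2 × 10⁻³ kg m⁻⁴
  187–209 m: Δρ/Δz = 0.98/22 = 0.045 kg m⁻⁴
  209–255 m: Δρ/Δz = 0.15/46 = 3.3 × 10⁻³ kg m⁻⁴
The largest gradient is in the 187–209 m interval — the pycnocline.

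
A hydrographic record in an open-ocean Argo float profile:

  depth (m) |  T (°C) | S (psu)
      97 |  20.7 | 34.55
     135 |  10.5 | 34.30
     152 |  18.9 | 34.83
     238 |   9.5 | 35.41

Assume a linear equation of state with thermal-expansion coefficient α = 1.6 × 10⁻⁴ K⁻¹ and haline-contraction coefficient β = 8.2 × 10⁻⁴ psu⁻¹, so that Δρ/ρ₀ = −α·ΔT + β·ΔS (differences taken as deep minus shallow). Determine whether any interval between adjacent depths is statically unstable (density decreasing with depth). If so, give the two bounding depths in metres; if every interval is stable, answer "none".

135–152 m

Evaluate Δρ/ρ₀ = −αΔT + βΔS across each adjacent pair:
  97–135 m: −αΔT+βΔS = −(1.6 × 10⁻⁴)(-10.2)+(8.2 × 10⁻⁴)(-0.25) = 1.4 × 10⁻³ → stable
  135–152 m: −αΔT+βΔS = −(1.6 × 10⁻⁴)(+8.4)+(8.2 × 10⁻⁴)(+0.53) = -9.1 × 10⁻⁴ → UNSTABLE
  152–238 m: −αΔT+βΔS = −(1.6 × 10⁻⁴)(-9.4)+(8.2 × 10⁻⁴)(+0.58) = 2.0 × 10⁻³ → stable
The 135–152 m interval has Δρ < 0: lighter water underlies denser water.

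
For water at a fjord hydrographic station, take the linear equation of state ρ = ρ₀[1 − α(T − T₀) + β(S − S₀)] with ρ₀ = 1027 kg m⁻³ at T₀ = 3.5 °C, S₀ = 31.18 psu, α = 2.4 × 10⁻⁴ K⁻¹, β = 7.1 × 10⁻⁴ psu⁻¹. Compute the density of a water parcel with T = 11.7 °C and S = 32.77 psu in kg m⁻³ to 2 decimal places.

1026.14 kg m⁻³

T − T₀ = +8.2 K, S − S₀ = +1.59 psu.
Bracket = 1 − α·(+8.2) + β·(+1.59) = 1 + (-8.391 × 10⁻⁴) = 0.9991609.
ρ = 1027 × 0.9991609 = 1026.14 kg m⁻³.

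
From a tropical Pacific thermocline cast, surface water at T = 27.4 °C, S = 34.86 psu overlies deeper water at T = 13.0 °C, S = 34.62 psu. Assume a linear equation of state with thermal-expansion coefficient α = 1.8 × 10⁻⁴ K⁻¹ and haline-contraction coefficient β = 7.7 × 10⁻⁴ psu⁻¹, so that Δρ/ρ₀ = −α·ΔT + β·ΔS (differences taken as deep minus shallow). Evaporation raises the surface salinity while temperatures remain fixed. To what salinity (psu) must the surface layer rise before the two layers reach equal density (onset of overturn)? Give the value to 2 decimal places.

Neutral buoyancy requires −α(T_deep − T_surf) + β(S_deep − S_surf′) = 0.
S_surf′ = S_deep − (α/β)·ΔT = 34.62 − (1.8 × 10⁻⁴/7.7 × 10⁻⁴)·(-14.4) = 37.9862 psu.
Increase required: 37.9862 − 34.86 = 3.1262 psu.

37.99 psu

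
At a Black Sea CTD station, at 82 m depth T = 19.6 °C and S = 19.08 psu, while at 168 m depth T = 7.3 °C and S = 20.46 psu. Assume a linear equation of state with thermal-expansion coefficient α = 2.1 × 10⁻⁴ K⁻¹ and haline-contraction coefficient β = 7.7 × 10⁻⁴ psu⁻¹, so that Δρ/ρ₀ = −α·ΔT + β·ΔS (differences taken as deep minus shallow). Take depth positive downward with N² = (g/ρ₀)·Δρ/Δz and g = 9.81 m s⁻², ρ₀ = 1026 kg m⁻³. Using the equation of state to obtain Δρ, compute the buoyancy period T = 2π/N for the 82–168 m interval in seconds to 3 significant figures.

308 s

ΔT = -12.3 K, ΔS = +1.38 psu (deep − shallow).
Δρ/ρ₀ = −αΔT + βΔS = 2.583 × 10⁻³ + 1.0626 × 10⁻³ = 3.6456 × 10⁻³, so Δρ ≈ 3.740 kg m⁻³.
N² = (g/ρ₀)·Δρ/Δz = g·(Δρ/ρ₀)/Δz = 9.81 × 3.6456 × 10⁻³ / 86 = 4.1585 × 10⁻⁴ s⁻².
N = √(4.1585 × 10⁻⁴) = 0.020392 rad s⁻¹ → T = 2π/N = 308.12 s ≈ 308 s.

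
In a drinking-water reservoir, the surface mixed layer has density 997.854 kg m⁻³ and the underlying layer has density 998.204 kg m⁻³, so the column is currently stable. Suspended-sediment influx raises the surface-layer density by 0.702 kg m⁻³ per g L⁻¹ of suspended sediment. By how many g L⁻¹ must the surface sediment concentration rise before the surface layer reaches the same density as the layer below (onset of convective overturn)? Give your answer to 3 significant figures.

0.499 g L⁻¹

Density deficit of the surface layer: 998.204 − 997.854 = 0.35 kg m⁻³.
Required change = 0.35 / 0.702 = 0.499 g L⁻¹.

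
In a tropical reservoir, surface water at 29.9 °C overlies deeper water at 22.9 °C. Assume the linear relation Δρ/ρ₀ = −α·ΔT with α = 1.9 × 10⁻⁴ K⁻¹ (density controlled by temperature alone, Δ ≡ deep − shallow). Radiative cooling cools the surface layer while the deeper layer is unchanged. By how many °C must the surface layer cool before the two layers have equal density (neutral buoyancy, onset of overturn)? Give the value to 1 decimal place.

7.0 °C

With temperature the only control, equal density requires T_surf′ = T_deep.
T_surf′ = 22.9 °C.
Cooling required: 29.9 − 22.9 = 7.0 °C.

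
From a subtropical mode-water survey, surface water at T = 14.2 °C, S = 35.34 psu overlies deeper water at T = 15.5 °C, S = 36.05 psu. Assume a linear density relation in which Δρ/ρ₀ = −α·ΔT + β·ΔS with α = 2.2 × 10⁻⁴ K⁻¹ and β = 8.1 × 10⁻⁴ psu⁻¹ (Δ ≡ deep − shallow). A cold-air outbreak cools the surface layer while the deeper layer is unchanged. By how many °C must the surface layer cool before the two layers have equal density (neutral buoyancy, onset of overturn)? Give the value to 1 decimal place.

Neutral buoyancy requires Δρ = 0, i.e. −α(T_deep − T_surf′) + β(S_deep − S_surf) = 0.
T_surf′ = T_deep − (β/α)·ΔS = 15.5 − (8.1 × 10⁻⁴/2.2 × 10⁻⁴)·(+0.71) = 12.886 °C.
Cooling required: 14.2 − (12.886) = 1.314 °C.

1.3 °C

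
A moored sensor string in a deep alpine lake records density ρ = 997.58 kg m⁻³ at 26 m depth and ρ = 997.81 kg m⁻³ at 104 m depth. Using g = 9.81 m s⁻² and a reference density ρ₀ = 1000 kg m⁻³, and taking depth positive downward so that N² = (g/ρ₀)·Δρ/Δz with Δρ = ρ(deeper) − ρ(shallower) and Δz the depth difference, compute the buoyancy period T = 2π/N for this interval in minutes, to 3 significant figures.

19.5 min

Δρ = 997.81 − 997.58 = 0.23 kg m⁻³ over Δz = 104 − 26 = 78 m.
N² = (9.81/1000) × (0.23/78) = 2.8927 × 10⁻⁵ s⁻².
N = √(2.8927 × 10⁻⁵) = 5.3784 × 10⁻³ rad s⁻¹, so T = 2π/N = 1.1682 × 10³ s = 19.470 min ≈ 19.5 min.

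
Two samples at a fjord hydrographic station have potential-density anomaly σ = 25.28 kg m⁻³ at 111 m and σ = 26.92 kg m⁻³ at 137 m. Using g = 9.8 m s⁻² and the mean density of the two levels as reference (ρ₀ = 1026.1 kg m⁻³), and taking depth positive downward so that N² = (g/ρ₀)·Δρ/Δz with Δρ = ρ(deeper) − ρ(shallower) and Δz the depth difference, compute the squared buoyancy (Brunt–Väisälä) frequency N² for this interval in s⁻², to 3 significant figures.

6.02 × 10⁻⁴ s⁻²

Δρ = 1026.92 − 1025.28 = 1.64 kg m⁻³ over Δz = 137 − 111 = 26 m.
N² = (9.8/1026.1) × (1.64/26) = 6.0243 × 10⁻⁴ s⁻² ≈ 6.02 × 10⁻⁴ s⁻².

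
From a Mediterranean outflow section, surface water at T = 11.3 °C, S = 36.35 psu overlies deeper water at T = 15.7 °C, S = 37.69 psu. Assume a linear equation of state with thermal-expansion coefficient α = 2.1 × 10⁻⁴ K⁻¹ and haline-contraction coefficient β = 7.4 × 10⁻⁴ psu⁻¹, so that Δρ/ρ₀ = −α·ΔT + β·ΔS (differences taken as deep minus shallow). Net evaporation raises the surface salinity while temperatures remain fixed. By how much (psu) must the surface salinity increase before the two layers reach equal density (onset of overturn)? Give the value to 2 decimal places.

0.09 psu

Neutral buoyancy requires −α(T_deep − T_surf) + β(S_deep − S_surf′) = 0.
S_surf′ = S_deep − (α/β)·ΔT = 37.69 − (2.1 × 10⁻⁴/7.4 × 10⁻⁴)·(+4.4) = 36.4414 psu.
Increase required: 36.4414 − 36.35 = 0.0914 psu.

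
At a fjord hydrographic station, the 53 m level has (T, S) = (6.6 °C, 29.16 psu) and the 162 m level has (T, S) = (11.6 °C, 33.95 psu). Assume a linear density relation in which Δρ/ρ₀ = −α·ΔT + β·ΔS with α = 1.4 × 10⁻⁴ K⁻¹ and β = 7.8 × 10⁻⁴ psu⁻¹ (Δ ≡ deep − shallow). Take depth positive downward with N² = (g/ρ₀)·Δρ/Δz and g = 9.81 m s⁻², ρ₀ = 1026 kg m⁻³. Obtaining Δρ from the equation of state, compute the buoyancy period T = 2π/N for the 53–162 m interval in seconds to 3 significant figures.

380 s

ΔT = +5.0 K, ΔS = +4.79 psu (deep − shallow).
Δρ/ρ₀ = −αΔT + βΔS = -7.00 × 10⁻⁴ + 3.7362 × 10⁻³ = 3.0362 × 10⁻³, so Δρ ≈ 3.115 kg m⁻³.
N² = (g/ρ₀)·Δρ/Δz = g·(Δρ/ρ₀)/Δz = 9.81 × 3.0362 × 10⁻³ / 109 = 2.7326 × 10⁻⁴ s⁻².
N = √(2.7326 × 10⁻⁴) = 0.016531 rad s⁻¹ → T = 2π/N = 380.09 s ≈ 380 s.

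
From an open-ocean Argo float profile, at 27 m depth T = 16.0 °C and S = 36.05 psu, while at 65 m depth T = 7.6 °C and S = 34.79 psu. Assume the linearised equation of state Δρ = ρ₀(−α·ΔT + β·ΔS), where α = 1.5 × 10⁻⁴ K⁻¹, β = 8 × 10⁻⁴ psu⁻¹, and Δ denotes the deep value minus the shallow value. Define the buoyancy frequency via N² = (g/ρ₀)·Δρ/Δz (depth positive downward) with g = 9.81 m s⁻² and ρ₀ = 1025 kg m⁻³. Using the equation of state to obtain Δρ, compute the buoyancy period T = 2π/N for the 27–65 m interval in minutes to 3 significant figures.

ΔT = -8.4 K, ΔS = -1.26 psu (deep − shallow).
Δρ/ρ₀ = −αΔT + βΔS = 1.26 × 10⁻³ − 1.008 × 10⁻³ = 2.52 × 10⁻⁴, so Δρ ≈ 0.2583 kg m⁻³.
N² = (g/ρ₀)·Δρ/Δz = g·(Δρ/ρ₀)/Δz = 9.81 × 2.52 × 10⁻⁴ / 38 = 6.5056 × 10⁻⁵ s⁻².
N = √(6.5056 × 10⁻⁵) = 8.0657 × 10⁻³ rad s⁻¹ → T = 2π/N = 779.00 s = 12.983 min ≈ 13.0 min.

13.0 min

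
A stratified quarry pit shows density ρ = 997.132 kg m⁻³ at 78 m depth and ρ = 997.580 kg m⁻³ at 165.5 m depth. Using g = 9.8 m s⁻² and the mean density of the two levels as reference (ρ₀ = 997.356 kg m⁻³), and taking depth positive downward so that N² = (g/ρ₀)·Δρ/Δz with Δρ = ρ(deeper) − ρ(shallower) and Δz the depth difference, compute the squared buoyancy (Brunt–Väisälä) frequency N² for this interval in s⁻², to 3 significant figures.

5.03 × 10⁻⁵ s⁻²

Δρ = 997.580 − 997.132 = 0.448 kg m⁻³ over Δz = 165.5 − 78 = 87.5 m.
N² = (9.8/997.356) × (0.448/87.5) = 5.0309 × 10⁻⁵ s⁻² ≈ 5.03 × 10⁻⁵ s⁻².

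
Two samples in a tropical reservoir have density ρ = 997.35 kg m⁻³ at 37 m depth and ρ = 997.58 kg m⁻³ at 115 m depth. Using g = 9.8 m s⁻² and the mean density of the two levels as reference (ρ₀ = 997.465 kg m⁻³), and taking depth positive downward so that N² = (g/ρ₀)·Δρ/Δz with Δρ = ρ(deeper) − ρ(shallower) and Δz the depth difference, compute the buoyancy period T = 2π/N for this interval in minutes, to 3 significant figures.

Δρ = 997.58 − 997.35 = 0.23 kg m⁻³ over Δz = 115 − 37 = 78 m.
N² = (9.8/997.465) × (0.23/78) = 2.8971 × 10⁻⁵ s⁻².
N = √(2.8971 × 10⁻⁵) = 5.3825 × 10⁻³ rad s⁻¹, so T = 2π/N = 1.1673 × 10³ s = 19.455 min ≈ 19.5 min.

19.5 min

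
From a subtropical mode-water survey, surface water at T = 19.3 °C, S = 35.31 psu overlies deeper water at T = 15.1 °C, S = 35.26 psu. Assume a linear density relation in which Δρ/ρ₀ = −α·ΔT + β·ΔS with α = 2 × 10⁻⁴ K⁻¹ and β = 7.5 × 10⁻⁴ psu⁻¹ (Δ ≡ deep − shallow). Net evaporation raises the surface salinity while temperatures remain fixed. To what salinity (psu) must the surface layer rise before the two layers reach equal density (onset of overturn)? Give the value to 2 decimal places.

Neutral buoyancy requires −α(T_deep − T_surf) + β(S_deep − S_surf′) = 0.
S_surf′ = S_deep − (α/β)·ΔT = 35.26 − (2 × 10⁻⁴/7.5 × 10⁻⁴)·(-4.2) = 36.3800 psu.
Increase required: 36.3800 − 35.31 = 1.0700 psu.

36.38 psu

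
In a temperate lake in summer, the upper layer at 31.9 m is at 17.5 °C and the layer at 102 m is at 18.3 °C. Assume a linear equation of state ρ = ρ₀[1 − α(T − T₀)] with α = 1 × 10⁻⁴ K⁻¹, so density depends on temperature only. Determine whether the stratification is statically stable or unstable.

ΔT = 18.3 − 17.5 = +0.8 K, so Δρ/ρ₀ = −αΔT = -8.00 × 10⁻⁵.
Δρ/ρ₀ < 0, so Δρ < 0: deeper water is lighter → statically unstable; the column would overturn.

unstable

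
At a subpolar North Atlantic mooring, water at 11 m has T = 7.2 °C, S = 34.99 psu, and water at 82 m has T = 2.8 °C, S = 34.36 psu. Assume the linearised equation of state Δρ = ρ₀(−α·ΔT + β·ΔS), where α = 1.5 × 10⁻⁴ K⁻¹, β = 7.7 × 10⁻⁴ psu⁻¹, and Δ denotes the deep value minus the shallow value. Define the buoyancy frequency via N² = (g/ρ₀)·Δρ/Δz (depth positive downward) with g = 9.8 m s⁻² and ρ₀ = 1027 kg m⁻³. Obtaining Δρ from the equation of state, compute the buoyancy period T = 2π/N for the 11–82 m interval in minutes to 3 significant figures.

ΔT = -4.4 K, ΔS = -0.63 psu (deep − shallow).
Δρ/ρ₀ = −αΔT + βΔS = 6.60 × 10⁻⁴ − 4.851 × 10⁻⁴ = 1.749 × 10⁻⁴, so Δρ ≈ 0.1796 kg m⁻³.
N² = (g/ρ₀)·Δρ/Δz = g·(Δρ/ρ₀)/Δz = 9.8 × 1.749 × 10⁻⁴ / 71 = 2.4141 × 10⁻⁵ s⁻².
N = √(2.4141 × 10⁻⁵) = 4.9133 × 10⁻³ rad s⁻¹ → T = 2π/N = 1.2788 × 10³ s = 21.313 min ≈ 21.3 min.

21.3 min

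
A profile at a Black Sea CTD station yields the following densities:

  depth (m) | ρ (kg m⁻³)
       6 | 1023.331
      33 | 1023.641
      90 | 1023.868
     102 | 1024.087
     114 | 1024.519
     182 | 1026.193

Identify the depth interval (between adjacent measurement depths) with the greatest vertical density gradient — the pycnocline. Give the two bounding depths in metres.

Compute the density gradient over each adjacent pair:
  6–33 m: Δρ/Δz = 0.310/27 = 0.011 kg m⁻⁴
  33–90 m: Δρ/Δz = 0.227/57 = 4.0 × 10⁻³ kg m⁻⁴
  90–102 m: Δρ/Δz = 0.219/12 = 0.018 kg m⁻⁴
  102–114 m: Δρ/Δz = 0.432/12 = 0.036 kg m⁻⁴
  114–182 m: Δρ/Δz = 1.674/68 = 0.025 kg m⁻⁴
The largest gradient is in the 102–114 m interval — the pycnocline.

102–114 m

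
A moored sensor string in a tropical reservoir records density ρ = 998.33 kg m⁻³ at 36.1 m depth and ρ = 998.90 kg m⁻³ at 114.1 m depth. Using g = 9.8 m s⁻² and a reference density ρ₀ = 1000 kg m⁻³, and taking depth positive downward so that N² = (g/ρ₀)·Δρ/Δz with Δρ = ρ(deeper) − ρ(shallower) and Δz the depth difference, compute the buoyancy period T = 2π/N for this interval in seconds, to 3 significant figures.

742 s

Δρ = 998.90 − 998.33 = 0.57 kg m⁻³ over Δz = 114.1 − 36.1 = 78 m.
N² = (9.8/1000) × (0.57/78) = 7.1615 × 10⁻⁵ s⁻².
N = √(7.1615 × 10⁻⁵) = 8.4626 × 10⁻³ rad s⁻¹, so T = 2π/N = 742.47 s ≈ 742 s.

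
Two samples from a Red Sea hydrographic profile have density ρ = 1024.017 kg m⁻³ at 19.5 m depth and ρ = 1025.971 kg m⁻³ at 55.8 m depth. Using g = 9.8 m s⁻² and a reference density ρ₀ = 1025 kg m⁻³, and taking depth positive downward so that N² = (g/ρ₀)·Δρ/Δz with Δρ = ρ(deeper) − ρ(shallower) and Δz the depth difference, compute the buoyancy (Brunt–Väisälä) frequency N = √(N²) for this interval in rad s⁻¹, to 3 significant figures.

0.0227 rad s⁻¹

Δρ = 1025.971 − 1024.017 = 1.954 kg m⁻³ over Δz = 55.8 − 19.5 = 36.3 m.
N² = (9.8/1025) × (1.954/36.3) = 5.1466 × 10⁻⁴ s⁻².
N = √(5.1466 × 10⁻⁴) = 0.022686 rad s⁻¹ ≈ 0.0227 rad s⁻¹.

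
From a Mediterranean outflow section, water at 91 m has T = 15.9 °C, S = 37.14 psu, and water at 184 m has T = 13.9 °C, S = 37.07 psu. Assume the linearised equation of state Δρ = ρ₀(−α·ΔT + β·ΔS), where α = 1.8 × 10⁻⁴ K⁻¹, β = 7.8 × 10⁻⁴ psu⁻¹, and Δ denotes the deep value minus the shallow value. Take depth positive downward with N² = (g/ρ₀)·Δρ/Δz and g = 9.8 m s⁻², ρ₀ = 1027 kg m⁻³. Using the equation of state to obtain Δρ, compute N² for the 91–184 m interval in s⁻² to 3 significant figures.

3.22 × 10⁻⁵ s⁻²

ΔT = -2.0 K, ΔS = -0.07 psu (deep − shallow).
Δρ/ρ₀ = −αΔT + βΔS = 3.60 × 10⁻⁴ − 5.46 × 10⁻⁵ = 3.054 × 10⁻⁴, so Δρ ≈ 0.3136 kg m⁻³.
N² = (g/ρ₀)·Δρ/Δz = g·(Δρ/ρ₀)/Δz = 9.8 × 3.054 × 10⁻⁴ / 93 = 3.2182 × 10⁻⁵ s⁻² ≈ 3.22 × 10⁻⁵ s⁻².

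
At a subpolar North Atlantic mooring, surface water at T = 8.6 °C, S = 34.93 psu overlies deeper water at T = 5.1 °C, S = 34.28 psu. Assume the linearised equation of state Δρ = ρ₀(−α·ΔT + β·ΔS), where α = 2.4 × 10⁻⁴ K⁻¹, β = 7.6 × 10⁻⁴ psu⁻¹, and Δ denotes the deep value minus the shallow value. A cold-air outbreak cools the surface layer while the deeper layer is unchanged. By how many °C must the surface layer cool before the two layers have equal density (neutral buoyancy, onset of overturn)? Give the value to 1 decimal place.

Neutral buoyancy requires Δρ = 0, i.e. −α(T_deep − T_surf′) + β(S_deep − S_surf) = 0.
T_surf′ = T_deep − (β/α)·ΔS = 5.1 − (7.6 × 10⁻⁴/2.4 × 10⁻⁴)·(-0.65) = 7.158 °C.
Cooling required: 8.6 − (7.158) = 1.442 °C.

1.4 °C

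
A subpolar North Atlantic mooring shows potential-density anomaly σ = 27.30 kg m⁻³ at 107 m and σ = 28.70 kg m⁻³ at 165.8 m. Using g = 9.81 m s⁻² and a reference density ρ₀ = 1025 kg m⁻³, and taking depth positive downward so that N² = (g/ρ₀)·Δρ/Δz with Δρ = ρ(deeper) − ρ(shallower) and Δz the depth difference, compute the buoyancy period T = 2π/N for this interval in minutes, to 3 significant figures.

6.94 min

Δρ = 1028.70 − 1027.30 = 1.40 kg m⁻³ over Δz = 165.8 − 107 = 58.8 m.
N² = (9.81/1025) × (1.40/58.8) = 2.2787 × 10⁻⁴ s⁻².
N = √(2.2787 × 10⁻⁴) = 0.015095 rad s⁻¹, so T = 2π/N = 416.24 s = 6.9373 min ≈ 6.94 min.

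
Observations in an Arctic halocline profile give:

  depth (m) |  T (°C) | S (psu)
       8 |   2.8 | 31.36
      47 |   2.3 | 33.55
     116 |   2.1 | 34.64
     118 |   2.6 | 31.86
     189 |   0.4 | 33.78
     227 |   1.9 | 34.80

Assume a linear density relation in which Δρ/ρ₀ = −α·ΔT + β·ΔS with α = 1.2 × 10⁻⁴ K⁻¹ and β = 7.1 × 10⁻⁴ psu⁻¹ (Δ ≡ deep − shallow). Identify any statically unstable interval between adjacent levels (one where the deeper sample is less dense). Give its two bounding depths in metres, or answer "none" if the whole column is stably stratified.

116–118 m

Evaluate Δρ/ρ₀ = −αΔT + βΔS across each adjacent pair:
  8–47 m: −αΔT+βΔS = −(1.2 × 10⁻⁴)(-0.5)+(7.1 × 10⁻⁴)(+2.19) = 1.6 × 10⁻³ → stable
  47–116 m: −αΔT+βΔS = −(1.2 × 10⁻⁴)(-0.2)+(7.1 × 10⁻⁴)(+1.09) = 8.0 × 10⁻⁴ → stable
  116–118 m: −αΔT+βΔS = −(1.2 × 10⁻⁴)(+0.5)+(7.1 × 10⁻⁴)(-2.78) = -2.0 × 10⁻³ → UNSTABLE
  118–189 m: −αΔT+βΔS = −(1.2 × 10⁻⁴)(-2.2)+(7.1 × 10⁻⁴)(+1.92) = 1.6 × 10⁻³ → stable
  189–227 m: −αΔT+βΔS = −(1.2 × 10⁻⁴)(+1.5)+(7.1 × 10⁻⁴)(+1.02) = 5.4 × 10⁻⁴ → stable
The 116–118 m interval has Δρ < 0: lighter water underlies denser water.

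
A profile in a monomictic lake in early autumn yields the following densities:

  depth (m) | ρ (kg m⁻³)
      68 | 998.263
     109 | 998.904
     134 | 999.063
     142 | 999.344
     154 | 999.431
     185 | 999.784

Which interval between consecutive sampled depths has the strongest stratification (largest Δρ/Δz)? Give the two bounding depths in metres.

Compute the density gradient over each adjacent pair:
  68–109 m: Δρ/Δz = 0.641/41 = 0.016 kg m⁻⁴
  109–134 m: Δρ/Δz = 0.159/25 = 6.4 × 10⁻³ kg m⁻⁴
  134–142 m: Δρ/Δz = 0.281/8 = 0.035 kg m⁻⁴
  142–154 m: Δρ/Δz = 0.087/12 = 7.2 × 10⁻³ kg m⁻⁴
  154–185 m: Δρ/Δz = 0.353/31 = 0.011 kg m⁻⁴
The largest gradient is in the 134–142 m interval — the pycnocline.

134–142 m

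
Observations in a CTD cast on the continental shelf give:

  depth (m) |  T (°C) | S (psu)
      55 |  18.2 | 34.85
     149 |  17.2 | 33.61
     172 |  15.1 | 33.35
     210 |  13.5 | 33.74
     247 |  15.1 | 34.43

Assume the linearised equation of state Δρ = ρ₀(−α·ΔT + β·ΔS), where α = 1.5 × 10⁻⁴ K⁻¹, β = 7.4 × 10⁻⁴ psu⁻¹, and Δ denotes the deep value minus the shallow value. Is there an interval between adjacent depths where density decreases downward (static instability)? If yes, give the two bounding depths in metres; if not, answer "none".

55–149 m

Evaluate Δρ/ρ₀ = −αΔT + βΔS across each adjacent pair:
  55–149 m: −αΔT+βΔS = −(1.5 × 10⁻⁴)(-1.0)+(7.4 × 10⁻⁴)(-1.24) = -7.7 × 10⁻⁴ → UNSTABLE
  149–172 m: −αΔT+βΔS = −(1.5 × 10⁻⁴)(-2.1)+(7.4 × 10⁻⁴)(-0.26) = 1.2 × 10⁻⁴ → stable
  172–210 m: −αΔT+βΔS = −(1.5 × 10⁻⁴)(-1.6)+(7.4 × 10⁻⁴)(+0.39) = 5.3 × 10⁻⁴ → stable
  210–247 m: −αΔT+βΔS = −(1.5 × 10⁻⁴)(+1.6)+(7.4 × 10⁻⁴)(+0.69) = 2.7 × 10⁻⁴ → stable
The 55–149 m interval has Δρ < 0: lighter water underlies denser water.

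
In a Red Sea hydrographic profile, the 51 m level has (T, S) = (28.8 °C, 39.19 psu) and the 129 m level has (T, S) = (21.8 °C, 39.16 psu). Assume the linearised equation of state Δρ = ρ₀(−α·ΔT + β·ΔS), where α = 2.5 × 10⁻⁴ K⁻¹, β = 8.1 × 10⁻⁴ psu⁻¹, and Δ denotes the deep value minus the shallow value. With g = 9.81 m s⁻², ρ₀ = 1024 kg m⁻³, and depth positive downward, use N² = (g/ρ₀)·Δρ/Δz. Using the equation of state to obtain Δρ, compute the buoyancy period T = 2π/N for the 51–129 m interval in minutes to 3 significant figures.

ΔT = -7.0 K, ΔS = -0.03 psu (deep − shallow).
Δρ/ρ₀ = −αΔT + βΔS = 1.75 × 10⁻³ − 2.43 × 10⁻⁵ = 1.7257 × 10⁻³, so Δρ ≈ 1.767 kg m⁻³.
N² = (g/ρ₀)·Δρ/Δz = g·(Δρ/ρ₀)/Δz = 9.81 × 1.7257 × 10⁻³ / 78 = 2.1704 × 10⁻⁴ s⁻².
N = √(2.1704 × 10⁻⁴) = 0.014732 rad s⁻¹ → T = 2π/N = 426.50 s = 7.1083 min ≈ 7.11 min.

7.11 min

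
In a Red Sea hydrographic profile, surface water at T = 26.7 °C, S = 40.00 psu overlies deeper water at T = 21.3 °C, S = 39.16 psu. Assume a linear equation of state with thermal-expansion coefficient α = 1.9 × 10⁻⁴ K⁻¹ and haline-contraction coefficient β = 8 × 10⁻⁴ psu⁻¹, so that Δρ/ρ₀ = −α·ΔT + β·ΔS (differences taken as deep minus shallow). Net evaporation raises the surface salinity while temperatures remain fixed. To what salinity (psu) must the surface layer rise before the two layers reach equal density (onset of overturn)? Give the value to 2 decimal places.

40.44 psu

Neutral buoyancy requires −α(T_deep − T_surf) + β(S_deep − S_surf′) = 0.
S_surf′ = S_deep − (α/β)·ΔT = 39.16 − (1.9 × 10⁻⁴/8 × 10⁻⁴)·(-5.4) = 40.4425 psu.
Increase required: 40.4425 − 40.00 = 0.4425 psu.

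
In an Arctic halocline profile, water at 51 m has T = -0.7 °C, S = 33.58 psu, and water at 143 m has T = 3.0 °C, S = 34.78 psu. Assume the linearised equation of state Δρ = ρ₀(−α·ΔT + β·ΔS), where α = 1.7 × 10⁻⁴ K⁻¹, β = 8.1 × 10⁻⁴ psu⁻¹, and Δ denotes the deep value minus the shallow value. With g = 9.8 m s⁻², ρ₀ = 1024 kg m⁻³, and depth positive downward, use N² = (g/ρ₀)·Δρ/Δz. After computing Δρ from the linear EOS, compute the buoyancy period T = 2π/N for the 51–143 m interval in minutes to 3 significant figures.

17.3 min

ΔT = +3.7 K, ΔS = +1.20 psu (deep − shallow).
Δρ/ρ₀ = −αΔT + βΔS = -6.29 × 10⁻⁴ + 9.72 × 10⁻⁴ = 3.43 × 10⁻⁴, so Δρ ≈ 0.3512 kg m⁻³.
N² = (g/ρ₀)·Δρ/Δz = g·(Δρ/ρ₀)/Δz = 9.8 × 3.43 × 10⁻⁴ / 92 = 3.6537 × 10⁻⁵ s⁻².
N = √(3.6537 × 10⁻⁵) = 6.0446 × 10⁻³ rad s⁻¹ → T = 2π/N = 1.0395 × 10³ s = 17.325 min ≈ 17.3 min.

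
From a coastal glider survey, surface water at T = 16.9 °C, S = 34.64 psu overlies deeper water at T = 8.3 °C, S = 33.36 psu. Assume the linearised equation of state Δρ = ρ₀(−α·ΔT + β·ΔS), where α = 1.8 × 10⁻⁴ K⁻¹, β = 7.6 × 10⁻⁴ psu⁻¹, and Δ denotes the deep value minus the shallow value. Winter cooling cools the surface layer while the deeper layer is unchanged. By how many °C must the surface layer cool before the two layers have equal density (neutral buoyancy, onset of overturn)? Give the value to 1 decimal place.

Neutral buoyancy requires Δρ = 0, i.e. −α(T_deep − T_surf′) + β(S_deep − S_surf) = 0.
T_surf′ = T_deep − (β/α)·ΔS = 8.3 − (7.6 × 10⁻⁴/1.8 × 10⁻⁴)·(-1.28) = 13.704 °C.
Cooling required: 16.9 − (13.704) = 3.196 °C.

3.2 °C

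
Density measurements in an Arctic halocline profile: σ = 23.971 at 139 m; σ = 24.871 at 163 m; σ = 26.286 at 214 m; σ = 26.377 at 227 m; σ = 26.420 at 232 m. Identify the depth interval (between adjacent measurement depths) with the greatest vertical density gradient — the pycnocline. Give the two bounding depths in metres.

139–163 m

Compute the density gradient over each adjacent pair:
  139–163 m: Δρ/Δz = 0.900/24 = 0.037 kg m⁻⁴
  163–214 m: Δρ/Δz = 1.415/51 = 0.028 kg m⁻⁴
  214–227 m: Δρ/Δz = 0.091/13 = 7.0 × 10⁻³ kg m⁻⁴
  227–232 m: Δρ/Δz = 0.043/5 = 8.6 × 10⁻³ kg m⁻⁴
The largest gradient is in the 139–163 m interval — the pycnocline.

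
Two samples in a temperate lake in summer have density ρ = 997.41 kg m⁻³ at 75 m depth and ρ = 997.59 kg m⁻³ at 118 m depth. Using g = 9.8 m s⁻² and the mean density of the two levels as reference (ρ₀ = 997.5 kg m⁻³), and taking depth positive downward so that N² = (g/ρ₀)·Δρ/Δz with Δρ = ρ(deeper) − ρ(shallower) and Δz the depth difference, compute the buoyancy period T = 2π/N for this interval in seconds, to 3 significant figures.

980 s

Δρ = 997.59 − 997.41 = 0.18 kg m⁻³ over Δz = 118 − 75 = 43 m.
N² = (9.8/997.5) × (0.18/43) = 4.1126 × 10⁻⁵ s⁻².
N = √(4.1126 × 10⁻⁵) = 6.4130 × 10⁻³ rad s⁻¹, so T = 2π/N = 979.76 s ≈ 980 s.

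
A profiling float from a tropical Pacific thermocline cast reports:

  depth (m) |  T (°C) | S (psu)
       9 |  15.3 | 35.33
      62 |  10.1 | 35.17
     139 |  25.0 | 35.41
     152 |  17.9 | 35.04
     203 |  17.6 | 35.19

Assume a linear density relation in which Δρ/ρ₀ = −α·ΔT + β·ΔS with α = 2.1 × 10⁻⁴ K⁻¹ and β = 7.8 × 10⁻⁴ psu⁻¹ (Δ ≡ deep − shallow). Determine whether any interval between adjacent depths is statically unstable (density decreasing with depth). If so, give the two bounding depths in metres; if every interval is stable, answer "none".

62–139 m

Evaluate Δρ/ρ₀ = −αΔT + βΔS across each adjacent pair:
  9–62 m: −αΔT+βΔS = −(2.1 × 10⁻⁴)(-5.2)+(7.8 × 10⁻⁴)(-0.16) = 9.7 × 10⁻⁴ → stable
  62–139 m: −αΔT+βΔS = −(2.1 × 10⁻⁴)(+14.9)+(7.8 × 10⁻⁴)(+0.24) = -2.9 × 10⁻³ → UNSTABLE
  139–152 m: −αΔT+βΔS = −(2.1 × 10⁻⁴)(-7.1)+(7.8 × 10⁻⁴)(-0.37) = 1.2 × 10⁻³ → stable
  152–203 m: −αΔT+βΔS = −(2.1 × 10⁻⁴)(-0.3)+(7.8 × 10⁻⁴)(+0.15) = 1.8 × 10⁻⁴ → stable
The 62–139 m interval has Δρ < 0: lighter water underlies denser water.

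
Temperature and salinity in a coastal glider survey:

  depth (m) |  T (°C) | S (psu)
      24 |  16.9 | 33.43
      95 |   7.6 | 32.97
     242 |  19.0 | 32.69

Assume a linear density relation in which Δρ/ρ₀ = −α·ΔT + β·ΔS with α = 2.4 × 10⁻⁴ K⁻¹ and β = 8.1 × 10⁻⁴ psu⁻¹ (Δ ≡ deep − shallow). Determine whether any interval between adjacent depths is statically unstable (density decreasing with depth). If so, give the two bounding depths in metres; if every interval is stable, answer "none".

95–242 m

Evaluate Δρ/ρ₀ = −αΔT + βΔS across each adjacent pair:
  24–95 m: −αΔT+βΔS = −(2.4 × 10⁻⁴)(-9.3)+(8.1 × 10⁻⁴)(-0.46) = 1.9 × 10⁻³ → stable
  95–242 m: −αΔT+βΔS = −(2.4 × 10⁻⁴)(+11.4)+(8.1 × 10⁻⁴)(-0.28) = -3.0 × 10⁻³ → UNSTABLE
The 95–242 m interval has Δρ < 0: lighter water underlies denser water.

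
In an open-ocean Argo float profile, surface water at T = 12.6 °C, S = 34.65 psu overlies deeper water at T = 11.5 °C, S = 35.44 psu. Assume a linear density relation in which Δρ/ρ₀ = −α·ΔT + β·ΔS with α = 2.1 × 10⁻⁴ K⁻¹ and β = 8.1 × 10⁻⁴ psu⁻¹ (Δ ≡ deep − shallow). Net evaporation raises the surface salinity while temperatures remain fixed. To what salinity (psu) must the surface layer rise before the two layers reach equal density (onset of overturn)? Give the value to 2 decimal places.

Neutral buoyancy requires −α(T_deep − T_surf) + β(S_deep − S_surf′) = 0.
S_surf′ = S_deep − (α/β)·ΔT = 35.44 − (2.1 × 10⁻⁴/8.1 × 10⁻⁴)·(-1.1) = 35.7252 psu.
Increase required: 35.7252 − 34.65 = 1.0752 psu.

35.73 psu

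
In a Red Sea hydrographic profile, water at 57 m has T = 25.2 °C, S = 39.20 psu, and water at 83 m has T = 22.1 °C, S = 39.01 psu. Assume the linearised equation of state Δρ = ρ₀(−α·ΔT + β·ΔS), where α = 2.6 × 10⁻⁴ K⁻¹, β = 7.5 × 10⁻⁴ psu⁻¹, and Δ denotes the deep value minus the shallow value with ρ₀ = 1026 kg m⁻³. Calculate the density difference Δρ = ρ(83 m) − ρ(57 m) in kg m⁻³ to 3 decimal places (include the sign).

ΔT = -3.1 K, ΔS = -0.19 psu (deep − shallow).
Δρ/ρ₀ = −(2.6 × 10⁻⁴)(-3.1) + (7.5 × 10⁻⁴)(-0.19) = 6.635 × 10⁻⁴.
Δρ = 1026 × (6.635 × 10⁻⁴) = +0.681 kg m⁻³.
Positive Δρ: denser below, stable.

+0.681 kg m⁻³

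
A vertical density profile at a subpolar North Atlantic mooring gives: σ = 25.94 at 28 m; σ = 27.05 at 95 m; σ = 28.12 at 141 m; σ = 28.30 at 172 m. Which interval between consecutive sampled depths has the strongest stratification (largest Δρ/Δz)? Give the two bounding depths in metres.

Compute the density gradient over each adjacent pair:
  28–95 m: Δρ/Δz = 1.11/67 = 0.017 kg m⁻⁴
  95–141 m: Δρ/Δz = 1.07/46 = 0.023 kg m⁻⁴
  141–172 m: Δρ/Δz = 0.18/31 = 5.8 × 10⁻³ kg m⁻⁴
The largest gradient is in the 95–141 m interval — the pycnocline.

95–141 m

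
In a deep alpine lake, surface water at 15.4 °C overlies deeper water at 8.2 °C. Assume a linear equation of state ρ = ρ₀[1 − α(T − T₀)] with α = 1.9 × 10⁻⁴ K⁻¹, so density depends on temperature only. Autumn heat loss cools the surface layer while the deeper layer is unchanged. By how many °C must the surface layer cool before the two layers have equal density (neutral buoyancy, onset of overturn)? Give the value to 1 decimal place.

With temperature the only control, equal density requires T_surf′ = T_deep.
T_surf′ = 8.2 °C.
Cooling required: 15.4 − 8.2 = 7.2 °C.

7.2 °C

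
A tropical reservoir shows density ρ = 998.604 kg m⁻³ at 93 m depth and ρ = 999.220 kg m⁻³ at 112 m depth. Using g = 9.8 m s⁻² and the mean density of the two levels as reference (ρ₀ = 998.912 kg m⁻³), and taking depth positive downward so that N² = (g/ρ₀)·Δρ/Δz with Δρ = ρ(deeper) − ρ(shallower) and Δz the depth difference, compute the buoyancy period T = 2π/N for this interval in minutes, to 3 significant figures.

5.87 min

Δρ = 999.220 − 998.604 = 0.616 kg m⁻³ over Δz = 112 − 93 = 19 m.
N² = (9.8/998.912) × (0.616/19) = 3.1807 × 10⁻⁴ s⁻².
N = √(3.1807 × 10⁻⁴) = 0.017835 rad s⁻¹, so T = 2π/N = 352.30 s = 5.8717 min ≈ 5.87 min.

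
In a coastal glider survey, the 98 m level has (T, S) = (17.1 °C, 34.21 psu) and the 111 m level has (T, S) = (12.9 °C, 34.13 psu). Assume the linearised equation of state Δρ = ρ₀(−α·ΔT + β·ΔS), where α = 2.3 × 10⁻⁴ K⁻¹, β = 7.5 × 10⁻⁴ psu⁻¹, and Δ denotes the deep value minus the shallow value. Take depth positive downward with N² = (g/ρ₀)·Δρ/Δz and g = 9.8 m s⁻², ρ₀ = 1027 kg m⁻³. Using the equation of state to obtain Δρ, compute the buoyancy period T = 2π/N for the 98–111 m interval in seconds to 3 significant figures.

ΔT = -4.2 K, ΔS = -0.08 psu (deep − shallow).
Δρ/ρ₀ = −αΔT + βΔS = 9.66 × 10⁻⁴ − 6.00 × 10⁻⁵ = 9.06 × 10⁻⁴, so Δρ ≈ 0.9305 kg m⁻³.
N² = (g/ρ₀)·Δρ/Δz = g·(Δρ/ρ₀)/Δz = 9.8 × 9.06 × 10⁻⁴ / 13 = 6.8298 × 10⁻⁴ s⁻².
N = √(6.8298 × 10⁻⁴) = 0.026134 rad s⁻¹ → T = 2π/N = 240.42 s ≈ 240 s.

240 s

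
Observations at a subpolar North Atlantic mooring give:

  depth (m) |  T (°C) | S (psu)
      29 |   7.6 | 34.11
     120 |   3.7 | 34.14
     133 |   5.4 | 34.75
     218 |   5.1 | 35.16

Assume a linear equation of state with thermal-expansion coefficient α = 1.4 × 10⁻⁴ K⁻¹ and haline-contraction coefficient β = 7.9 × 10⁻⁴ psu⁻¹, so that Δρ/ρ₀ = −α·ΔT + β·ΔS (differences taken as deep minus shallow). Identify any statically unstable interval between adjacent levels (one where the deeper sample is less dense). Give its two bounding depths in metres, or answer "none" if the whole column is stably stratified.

none

Evaluate Δρ/ρ₀ = −αΔT + βΔS across each adjacent pair:
  29–120 m: −αΔT+βΔS = −(1.4 × 10⁻⁴)(-3.9)+(7.9 × 10⁻⁴)(+0.03) = 5.7 × 10⁻⁴ → stable
  120–133 m: −αΔT+βΔS = −(1.4 × 10⁻⁴)(+1.7)+(7.9 × 10⁻⁴)(+0.61) = 2.4 × 10⁻⁴ → stable
  133–218 m: −αΔT+βΔS = −(1.4 × 10⁻⁴)(-0.3)+(7.9 × 10⁻⁴)(+0.41) = 3.7 × 10⁻⁴ → stable
Every interval has Δρ > 0: the column is stably stratified throughout.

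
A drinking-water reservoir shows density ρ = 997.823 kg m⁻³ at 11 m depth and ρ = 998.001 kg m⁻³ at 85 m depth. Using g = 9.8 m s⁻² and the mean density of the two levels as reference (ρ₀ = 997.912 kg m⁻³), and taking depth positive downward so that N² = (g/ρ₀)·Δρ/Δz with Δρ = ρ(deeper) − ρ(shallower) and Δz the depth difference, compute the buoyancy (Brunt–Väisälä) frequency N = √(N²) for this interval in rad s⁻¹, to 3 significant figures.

4.86 × 10⁻³ rad s⁻¹

Δρ = 998.001 − 997.823 = 0.178 kg m⁻³ over Δz = 85 − 11 = 74 m.
N² = (9.8/997.912) × (0.178/74) = 2.3622 × 10⁻⁵ s⁻².
N = √(2.3622 × 10⁻⁵) = 4.8602 × 10⁻³ rad s⁻¹ ≈ 4.86 × 10⁻³ rad s⁻¹.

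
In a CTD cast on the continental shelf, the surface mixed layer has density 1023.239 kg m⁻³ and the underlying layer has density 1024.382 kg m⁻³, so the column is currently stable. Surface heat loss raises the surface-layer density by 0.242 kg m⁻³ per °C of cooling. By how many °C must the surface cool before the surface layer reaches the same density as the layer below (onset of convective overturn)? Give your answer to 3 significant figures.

4.72 °C

Density deficit of the surface layer: 1024.382 − 1023.239 = 1.143 kg m⁻³.
Required change = 1.143 / 0.242 = 4.72 °C.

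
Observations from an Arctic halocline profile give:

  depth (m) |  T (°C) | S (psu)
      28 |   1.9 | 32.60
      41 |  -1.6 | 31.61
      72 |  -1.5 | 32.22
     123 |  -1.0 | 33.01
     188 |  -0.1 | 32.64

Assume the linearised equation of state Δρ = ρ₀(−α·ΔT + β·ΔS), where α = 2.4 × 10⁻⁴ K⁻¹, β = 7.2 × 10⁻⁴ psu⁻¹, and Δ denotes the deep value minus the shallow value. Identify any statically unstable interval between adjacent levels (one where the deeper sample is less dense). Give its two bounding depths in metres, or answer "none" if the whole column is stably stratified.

Evaluate Δρ/ρ₀ = −αΔT + βΔS across each adjacent pair:
  28–41 m: −αΔT+βΔS = −(2.4 × 10⁻⁴)(-3.5)+(7.2 × 10⁻⁴)(-0.99) = 1.3 × 10⁻⁴ → stable
  41–72 m: −αΔT+βΔS = −(2.4 × 10⁻⁴)(+0.1)+(7.2 × 10⁻⁴)(+0.61) = 4.2 × 10⁻⁴ → stable
  72–123 m: −αΔT+βΔS = −(2.4 × 10⁻⁴)(+0.5)+(7.2 × 10⁻⁴)(+0.79) = 4.5 × 10⁻⁴ → stable
  123–188 m: −αΔT+βΔS = −(2.4 × 10⁻⁴)(+0.9)+(7.2 × 10⁻⁴)(-0.37) = -4.8 × 10⁻⁴ → UNSTABLE
The 123–188 m interval has Δρ < 0: lighter water underlies denser water.

123–188 m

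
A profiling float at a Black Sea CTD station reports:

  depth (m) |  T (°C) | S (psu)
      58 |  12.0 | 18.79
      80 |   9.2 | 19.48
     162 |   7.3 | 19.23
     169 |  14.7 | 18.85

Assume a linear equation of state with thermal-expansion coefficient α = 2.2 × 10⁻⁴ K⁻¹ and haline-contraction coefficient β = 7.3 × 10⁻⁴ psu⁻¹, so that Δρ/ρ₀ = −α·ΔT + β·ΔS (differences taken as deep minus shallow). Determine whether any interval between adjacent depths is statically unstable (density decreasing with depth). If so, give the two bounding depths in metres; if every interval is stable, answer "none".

162–169 m

Evaluate Δρ/ρ₀ = −αΔT + βΔS across each adjacent pair:
  58–80 m: −αΔT+βΔS = −(2.2 × 10⁻⁴)(-2.8)+(7.3 × 10⁻⁴)(+0.69) = 1.1 × 10⁻³ → stable
  80–162 m: −αΔT+βΔS = −(2.2 × 10⁻⁴)(-1.9)+(7.3 × 10⁻⁴)(-0.25) = 2.4 × 10⁻⁴ → stable
  162–169 m: −αΔT+βΔS = −(2.2 × 10⁻⁴)(+7.4)+(7.3 × 10⁻⁴)(-0.38) = -1.9 × 10⁻³ → UNSTABLE
The 162–169 m interval has Δρ < 0: lighter water underlies denser water.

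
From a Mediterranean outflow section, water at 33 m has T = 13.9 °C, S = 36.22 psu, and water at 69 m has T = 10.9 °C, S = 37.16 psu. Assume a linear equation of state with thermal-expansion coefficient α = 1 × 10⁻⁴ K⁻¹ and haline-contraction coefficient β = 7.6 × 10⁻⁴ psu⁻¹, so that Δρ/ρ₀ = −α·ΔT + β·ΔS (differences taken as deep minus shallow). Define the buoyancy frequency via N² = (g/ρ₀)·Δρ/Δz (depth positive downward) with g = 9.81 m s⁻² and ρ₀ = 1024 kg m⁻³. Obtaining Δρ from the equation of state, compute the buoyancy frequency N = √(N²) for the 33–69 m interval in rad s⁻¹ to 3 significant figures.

0.0166 rad s⁻¹

ΔT = -3.0 K, ΔS = +0.94 psu (deep − shallow).
Δρ/ρ₀ = −αΔT + βΔS = 3.00 × 10⁻⁴ + 7.144 × 10⁻⁴ = 1.0144 × 10⁻³, so Δρ ≈ 1.039 kg m⁻³.
N² = (g/ρ₀)·Δρ/Δz = g·(Δρ/ρ₀)/Δz = 9.81 × 1.0144 × 10⁻³ / 36 = 2.7642 × 10⁻⁴ s⁻².
N = √(2.7642 × 10⁻⁴) = 0.016626 rad s⁻¹ ≈ 0.0166 rad s⁻¹.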